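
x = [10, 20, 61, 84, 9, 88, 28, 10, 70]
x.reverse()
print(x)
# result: [70, 10, 28, 88, 9, 84, 61, 20, 10]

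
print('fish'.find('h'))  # 3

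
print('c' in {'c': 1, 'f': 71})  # True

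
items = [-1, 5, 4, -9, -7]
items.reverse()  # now [-7, -9, 4, 5, -1]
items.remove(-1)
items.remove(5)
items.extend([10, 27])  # [-7, -9, 4, 10, 27]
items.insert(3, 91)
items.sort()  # [-9, -7, 4, 10, 27, 91]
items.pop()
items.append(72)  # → [-9, -7, 4, 10, 27, 72]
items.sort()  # [-9, -7, 4, 10, 27, 72]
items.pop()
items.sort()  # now [-9, -7, 4, 10, 27]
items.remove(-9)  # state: [-7, 4, 10, 27]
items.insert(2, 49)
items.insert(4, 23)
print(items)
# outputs [-7, 4, 49, 10, 23, 27]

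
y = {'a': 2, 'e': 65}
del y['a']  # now {'e': 65}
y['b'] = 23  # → {'e': 65, 'b': 23}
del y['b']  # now {'e': 65}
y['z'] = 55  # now {'e': 65, 'z': 55}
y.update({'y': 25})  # {'e': 65, 'z': 55, 'y': 25}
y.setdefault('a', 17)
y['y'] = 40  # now {'e': 65, 'z': 55, 'y': 40, 'a': 17}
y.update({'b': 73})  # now {'e': 65, 'z': 55, 'y': 40, 'a': 17, 'b': 73}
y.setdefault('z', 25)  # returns 55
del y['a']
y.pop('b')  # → 73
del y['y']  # {'e': 65, 'z': 55}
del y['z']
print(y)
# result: {'e': 65}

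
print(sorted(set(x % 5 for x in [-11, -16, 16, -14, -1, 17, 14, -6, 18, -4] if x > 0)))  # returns [1, 2, 3, 4]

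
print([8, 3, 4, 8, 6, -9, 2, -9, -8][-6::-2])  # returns [8, 3]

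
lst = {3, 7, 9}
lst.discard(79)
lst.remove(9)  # {3, 7}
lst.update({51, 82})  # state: {3, 7, 51, 82}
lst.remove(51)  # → {3, 7, 82}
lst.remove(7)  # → {3, 82}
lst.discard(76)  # {3, 82}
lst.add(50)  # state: {3, 50, 82}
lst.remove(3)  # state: {50, 82}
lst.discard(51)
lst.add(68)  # {50, 68, 82}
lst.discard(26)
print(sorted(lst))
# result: [50, 68, 82]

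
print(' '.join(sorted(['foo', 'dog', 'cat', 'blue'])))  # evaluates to blue cat dog foo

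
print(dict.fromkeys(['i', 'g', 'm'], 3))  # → {'i': 3, 'g': 3, 'm': 3}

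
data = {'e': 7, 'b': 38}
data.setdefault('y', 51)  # 51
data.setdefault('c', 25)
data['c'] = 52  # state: {'e': 7, 'b': 38, 'y': 51, 'c': 52}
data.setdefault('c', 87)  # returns 52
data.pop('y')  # 51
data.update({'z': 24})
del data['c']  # {'e': 7, 'b': 38, 'z': 24}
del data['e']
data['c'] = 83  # {'b': 38, 'z': 24, 'c': 83}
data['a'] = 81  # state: {'b': 38, 'z': 24, 'c': 83, 'a': 81}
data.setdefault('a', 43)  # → 81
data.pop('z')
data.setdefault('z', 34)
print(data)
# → {'b': 38, 'c': 83, 'a': 81, 'z': 34}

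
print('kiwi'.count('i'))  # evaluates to 2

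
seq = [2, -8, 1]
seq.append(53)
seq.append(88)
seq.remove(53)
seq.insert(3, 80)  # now [2, -8, 1, 80, 88]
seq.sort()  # [-8, 1, 2, 80, 88]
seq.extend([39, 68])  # [-8, 1, 2, 80, 88, 39, 68]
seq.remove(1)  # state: [-8, 2, 80, 88, 39, 68]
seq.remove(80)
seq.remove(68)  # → [-8, 2, 88, 39]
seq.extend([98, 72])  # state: [-8, 2, 88, 39, 98, 72]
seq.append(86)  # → [-8, 2, 88, 39, 98, 72, 86]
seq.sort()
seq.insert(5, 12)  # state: [-8, 2, 39, 72, 86, 12, 88, 98]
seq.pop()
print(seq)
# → [-8, 2, 39, 72, 86, 12, 88]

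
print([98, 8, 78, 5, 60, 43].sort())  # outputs None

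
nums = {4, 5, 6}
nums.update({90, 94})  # {4, 5, 6, 90, 94}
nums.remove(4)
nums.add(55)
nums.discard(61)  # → {5, 6, 55, 90, 94}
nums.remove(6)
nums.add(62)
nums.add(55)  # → {5, 55, 62, 90, 94}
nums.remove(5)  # {55, 62, 90, 94}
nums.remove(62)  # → {55, 90, 94}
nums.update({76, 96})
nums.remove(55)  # {76, 90, 94, 96}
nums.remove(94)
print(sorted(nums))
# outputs [76, 90, 96]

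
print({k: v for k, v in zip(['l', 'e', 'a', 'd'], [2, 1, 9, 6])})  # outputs {'l': 2, 'e': 1, 'a': 9, 'd': 6}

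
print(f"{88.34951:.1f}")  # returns 88.3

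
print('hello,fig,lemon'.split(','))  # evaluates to ['hello', 'fig', 'lemon']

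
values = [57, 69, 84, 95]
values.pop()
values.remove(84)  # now [57, 69]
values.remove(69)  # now [57]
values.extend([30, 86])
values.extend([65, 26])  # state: [57, 30, 86, 65, 26]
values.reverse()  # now [26, 65, 86, 30, 57]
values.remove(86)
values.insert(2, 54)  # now [26, 65, 54, 30, 57]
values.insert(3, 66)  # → [26, 65, 54, 66, 30, 57]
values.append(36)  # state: [26, 65, 54, 66, 30, 57, 36]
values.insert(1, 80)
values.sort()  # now [26, 30, 36, 54, 57, 65, 66, 80]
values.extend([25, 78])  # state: [26, 30, 36, 54, 57, 65, 66, 80, 25, 78]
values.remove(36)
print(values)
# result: [26, 30, 54, 57, 65, 66, 80, 25, 78]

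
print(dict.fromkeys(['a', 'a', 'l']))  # {'a': None, 'l': None}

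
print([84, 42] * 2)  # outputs [84, 42, 84, 42]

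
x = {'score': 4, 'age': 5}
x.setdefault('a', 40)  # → 40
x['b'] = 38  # {'score': 4, 'age': 5, 'a': 40, 'b': 38}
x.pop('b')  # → 38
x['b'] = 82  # {'score': 4, 'age': 5, 'a': 40, 'b': 82}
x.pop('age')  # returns 5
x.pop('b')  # 82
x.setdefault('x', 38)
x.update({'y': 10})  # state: {'score': 4, 'a': 40, 'x': 38, 'y': 10}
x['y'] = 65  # {'score': 4, 'a': 40, 'x': 38, 'y': 65}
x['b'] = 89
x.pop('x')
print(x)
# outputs {'score': 4, 'a': 40, 'y': 65, 'b': 89}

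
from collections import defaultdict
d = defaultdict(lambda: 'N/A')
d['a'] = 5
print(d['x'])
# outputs N/A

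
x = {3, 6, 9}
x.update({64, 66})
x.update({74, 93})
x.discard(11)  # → {3, 6, 9, 64, 66, 74, 93}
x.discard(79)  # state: {3, 6, 9, 64, 66, 74, 93}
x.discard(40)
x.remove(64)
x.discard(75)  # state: {3, 6, 9, 66, 74, 93}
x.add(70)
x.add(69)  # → {3, 6, 9, 66, 69, 70, 74, 93}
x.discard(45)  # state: {3, 6, 9, 66, 69, 70, 74, 93}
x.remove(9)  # {3, 6, 66, 69, 70, 74, 93}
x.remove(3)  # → {6, 66, 69, 70, 74, 93}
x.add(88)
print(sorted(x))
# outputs [6, 66, 69, 70, 74, 88, 93]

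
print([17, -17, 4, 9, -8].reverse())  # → None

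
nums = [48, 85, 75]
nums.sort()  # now [48, 75, 85]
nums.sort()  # [48, 75, 85]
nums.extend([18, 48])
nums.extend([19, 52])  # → [48, 75, 85, 18, 48, 19, 52]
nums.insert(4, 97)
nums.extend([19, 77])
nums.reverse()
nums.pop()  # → 48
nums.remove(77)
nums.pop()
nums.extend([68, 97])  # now [19, 52, 19, 48, 97, 18, 85, 68, 97]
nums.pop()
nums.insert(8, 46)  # [19, 52, 19, 48, 97, 18, 85, 68, 46]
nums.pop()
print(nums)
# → [19, 52, 19, 48, 97, 18, 85, 68]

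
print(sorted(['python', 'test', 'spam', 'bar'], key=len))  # ['bar', 'test', 'spam', 'python']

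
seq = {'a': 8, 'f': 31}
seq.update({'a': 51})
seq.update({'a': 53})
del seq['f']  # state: {'a': 53}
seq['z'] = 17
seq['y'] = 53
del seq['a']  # {'z': 17, 'y': 53}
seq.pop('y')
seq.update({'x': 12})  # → {'z': 17, 'x': 12}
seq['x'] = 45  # {'z': 17, 'x': 45}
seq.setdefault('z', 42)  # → 17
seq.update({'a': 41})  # {'z': 17, 'x': 45, 'a': 41}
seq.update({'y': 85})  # {'z': 17, 'x': 45, 'a': 41, 'y': 85}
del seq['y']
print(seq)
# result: {'z': 17, 'x': 45, 'a': 41}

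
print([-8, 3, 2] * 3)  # [-8, 3, 2, -8, 3, 2, -8, 3, 2]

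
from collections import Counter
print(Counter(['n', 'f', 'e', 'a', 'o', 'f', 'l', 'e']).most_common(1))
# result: [('f', 2)]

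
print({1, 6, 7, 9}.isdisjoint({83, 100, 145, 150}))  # True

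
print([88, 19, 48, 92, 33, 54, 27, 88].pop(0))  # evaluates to 88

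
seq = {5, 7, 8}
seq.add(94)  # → {5, 7, 8, 94}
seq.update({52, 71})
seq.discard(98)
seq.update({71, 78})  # {5, 7, 8, 52, 71, 78, 94}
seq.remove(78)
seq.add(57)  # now {5, 7, 8, 52, 57, 71, 94}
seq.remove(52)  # {5, 7, 8, 57, 71, 94}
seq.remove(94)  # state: {5, 7, 8, 57, 71}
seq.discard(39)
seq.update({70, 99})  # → {5, 7, 8, 57, 70, 71, 99}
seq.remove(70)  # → {5, 7, 8, 57, 71, 99}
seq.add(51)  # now {5, 7, 8, 51, 57, 71, 99}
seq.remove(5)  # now {7, 8, 51, 57, 71, 99}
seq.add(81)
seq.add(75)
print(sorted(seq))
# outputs [7, 8, 51, 57, 71, 75, 81, 99]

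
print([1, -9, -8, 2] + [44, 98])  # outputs [1, -9, -8, 2, 44, 98]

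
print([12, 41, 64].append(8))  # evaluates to None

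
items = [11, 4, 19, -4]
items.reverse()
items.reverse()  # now [11, 4, 19, -4]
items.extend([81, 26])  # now [11, 4, 19, -4, 81, 26]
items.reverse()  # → [26, 81, -4, 19, 4, 11]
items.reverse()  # [11, 4, 19, -4, 81, 26]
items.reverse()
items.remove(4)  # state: [26, 81, -4, 19, 11]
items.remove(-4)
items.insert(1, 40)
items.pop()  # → 11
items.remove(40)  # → [26, 81, 19]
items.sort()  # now [19, 26, 81]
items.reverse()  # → [81, 26, 19]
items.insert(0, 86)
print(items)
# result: [86, 81, 26, 19]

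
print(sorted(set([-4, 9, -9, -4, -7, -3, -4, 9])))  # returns [-9, -7, -4, -3, 9]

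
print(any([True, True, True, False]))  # True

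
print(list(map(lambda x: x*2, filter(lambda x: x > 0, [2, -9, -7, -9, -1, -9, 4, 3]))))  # [4, 8, 6]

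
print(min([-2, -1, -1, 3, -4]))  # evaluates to -4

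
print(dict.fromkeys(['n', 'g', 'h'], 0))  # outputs {'n': 0, 'g': 0, 'h': 0}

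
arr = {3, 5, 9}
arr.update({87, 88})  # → {3, 5, 9, 87, 88}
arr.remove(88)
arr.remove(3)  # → {5, 9, 87}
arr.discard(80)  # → {5, 9, 87}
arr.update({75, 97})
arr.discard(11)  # {5, 9, 75, 87, 97}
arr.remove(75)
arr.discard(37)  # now {5, 9, 87, 97}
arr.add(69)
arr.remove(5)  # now {9, 69, 87, 97}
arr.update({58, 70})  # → {9, 58, 69, 70, 87, 97}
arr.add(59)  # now {9, 58, 59, 69, 70, 87, 97}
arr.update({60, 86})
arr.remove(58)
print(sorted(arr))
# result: [9, 59, 60, 69, 70, 86, 87, 97]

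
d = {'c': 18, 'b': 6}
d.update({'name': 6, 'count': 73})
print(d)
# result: {'c': 18, 'b': 6, 'name': 6, 'count': 73}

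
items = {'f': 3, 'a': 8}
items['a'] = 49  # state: {'f': 3, 'a': 49}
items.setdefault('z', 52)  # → 52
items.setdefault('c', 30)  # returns 30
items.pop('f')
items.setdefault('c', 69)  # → 30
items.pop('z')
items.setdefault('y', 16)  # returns 16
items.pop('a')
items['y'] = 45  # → {'c': 30, 'y': 45}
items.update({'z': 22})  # {'c': 30, 'y': 45, 'z': 22}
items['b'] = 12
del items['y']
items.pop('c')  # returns 30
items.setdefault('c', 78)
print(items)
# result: {'z': 22, 'b': 12, 'c': 78}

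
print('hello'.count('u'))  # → 0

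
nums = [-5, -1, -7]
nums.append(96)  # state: [-5, -1, -7, 96]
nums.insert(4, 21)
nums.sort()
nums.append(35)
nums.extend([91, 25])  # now [-7, -5, -1, 21, 96, 35, 91, 25]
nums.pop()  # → 25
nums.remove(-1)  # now [-7, -5, 21, 96, 35, 91]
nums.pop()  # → 91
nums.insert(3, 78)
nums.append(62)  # [-7, -5, 21, 78, 96, 35, 62]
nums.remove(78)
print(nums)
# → [-7, -5, 21, 96, 35, 62]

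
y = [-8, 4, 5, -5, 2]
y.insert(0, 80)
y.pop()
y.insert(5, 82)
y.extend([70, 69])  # [80, -8, 4, 5, -5, 82, 70, 69]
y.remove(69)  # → [80, -8, 4, 5, -5, 82, 70]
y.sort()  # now [-8, -5, 4, 5, 70, 80, 82]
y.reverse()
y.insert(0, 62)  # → [62, 82, 80, 70, 5, 4, -5, -8]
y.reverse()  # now [-8, -5, 4, 5, 70, 80, 82, 62]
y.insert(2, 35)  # [-8, -5, 35, 4, 5, 70, 80, 82, 62]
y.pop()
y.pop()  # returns 82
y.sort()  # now [-8, -5, 4, 5, 35, 70, 80]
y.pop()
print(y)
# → [-8, -5, 4, 5, 35, 70]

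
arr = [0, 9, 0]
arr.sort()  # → [0, 0, 9]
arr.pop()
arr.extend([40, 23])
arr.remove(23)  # [0, 0, 40]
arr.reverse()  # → [40, 0, 0]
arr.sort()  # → [0, 0, 40]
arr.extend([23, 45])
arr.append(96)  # [0, 0, 40, 23, 45, 96]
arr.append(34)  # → [0, 0, 40, 23, 45, 96, 34]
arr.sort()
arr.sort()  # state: [0, 0, 23, 34, 40, 45, 96]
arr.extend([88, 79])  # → [0, 0, 23, 34, 40, 45, 96, 88, 79]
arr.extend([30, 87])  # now [0, 0, 23, 34, 40, 45, 96, 88, 79, 30, 87]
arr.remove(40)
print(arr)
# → [0, 0, 23, 34, 45, 96, 88, 79, 30, 87]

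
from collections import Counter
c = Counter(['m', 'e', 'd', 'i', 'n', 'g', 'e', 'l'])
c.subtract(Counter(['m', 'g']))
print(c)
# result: Counter({'e': 2, 'd': 1, 'i': 1, 'n': 1, 'l': 1, 'm': 0, 'g': 0})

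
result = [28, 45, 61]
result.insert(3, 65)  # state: [28, 45, 61, 65]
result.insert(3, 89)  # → [28, 45, 61, 89, 65]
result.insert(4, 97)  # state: [28, 45, 61, 89, 97, 65]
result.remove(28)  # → [45, 61, 89, 97, 65]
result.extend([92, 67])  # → [45, 61, 89, 97, 65, 92, 67]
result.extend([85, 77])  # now [45, 61, 89, 97, 65, 92, 67, 85, 77]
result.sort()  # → [45, 61, 65, 67, 77, 85, 89, 92, 97]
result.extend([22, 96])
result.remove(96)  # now [45, 61, 65, 67, 77, 85, 89, 92, 97, 22]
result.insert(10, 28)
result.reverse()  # [28, 22, 97, 92, 89, 85, 77, 67, 65, 61, 45]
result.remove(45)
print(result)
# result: [28, 22, 97, 92, 89, 85, 77, 67, 65, 61]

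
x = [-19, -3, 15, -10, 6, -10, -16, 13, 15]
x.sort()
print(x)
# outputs [-19, -16, -10, -10, -3, 6, 13, 15, 15]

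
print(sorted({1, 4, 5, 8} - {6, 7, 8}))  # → [1, 4, 5]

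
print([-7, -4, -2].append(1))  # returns None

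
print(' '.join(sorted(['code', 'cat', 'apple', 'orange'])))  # apple cat code orange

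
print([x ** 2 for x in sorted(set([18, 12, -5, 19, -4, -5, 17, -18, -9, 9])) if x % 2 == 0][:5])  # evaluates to [324, 16, 144, 324]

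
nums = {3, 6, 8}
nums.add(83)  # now {3, 6, 8, 83}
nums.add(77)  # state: {3, 6, 8, 77, 83}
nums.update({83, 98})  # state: {3, 6, 8, 77, 83, 98}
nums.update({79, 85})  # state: {3, 6, 8, 77, 79, 83, 85, 98}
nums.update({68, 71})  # {3, 6, 8, 68, 71, 77, 79, 83, 85, 98}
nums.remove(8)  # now {3, 6, 68, 71, 77, 79, 83, 85, 98}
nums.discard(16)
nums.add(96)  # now {3, 6, 68, 71, 77, 79, 83, 85, 96, 98}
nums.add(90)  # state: {3, 6, 68, 71, 77, 79, 83, 85, 90, 96, 98}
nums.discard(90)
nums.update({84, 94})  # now {3, 6, 68, 71, 77, 79, 83, 84, 85, 94, 96, 98}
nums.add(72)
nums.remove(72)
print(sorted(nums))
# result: [3, 6, 68, 71, 77, 79, 83, 84, 85, 94, 96, 98]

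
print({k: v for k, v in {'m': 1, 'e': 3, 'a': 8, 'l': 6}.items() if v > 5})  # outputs {'a': 8, 'l': 6}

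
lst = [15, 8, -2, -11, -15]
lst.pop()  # -15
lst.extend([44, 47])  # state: [15, 8, -2, -11, 44, 47]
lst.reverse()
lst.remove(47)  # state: [44, -11, -2, 8, 15]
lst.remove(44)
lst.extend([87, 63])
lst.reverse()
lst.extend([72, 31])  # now [63, 87, 15, 8, -2, -11, 72, 31]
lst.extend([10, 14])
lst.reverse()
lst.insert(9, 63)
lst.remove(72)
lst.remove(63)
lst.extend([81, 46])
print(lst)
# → [14, 10, 31, -11, -2, 8, 15, 87, 63, 81, 46]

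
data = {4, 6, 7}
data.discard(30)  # {4, 6, 7}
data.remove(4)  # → {6, 7}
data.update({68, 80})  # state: {6, 7, 68, 80}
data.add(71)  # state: {6, 7, 68, 71, 80}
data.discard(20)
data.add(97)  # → {6, 7, 68, 71, 80, 97}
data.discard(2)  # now {6, 7, 68, 71, 80, 97}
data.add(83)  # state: {6, 7, 68, 71, 80, 83, 97}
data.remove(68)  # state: {6, 7, 71, 80, 83, 97}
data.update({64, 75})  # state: {6, 7, 64, 71, 75, 80, 83, 97}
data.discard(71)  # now {6, 7, 64, 75, 80, 83, 97}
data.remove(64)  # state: {6, 7, 75, 80, 83, 97}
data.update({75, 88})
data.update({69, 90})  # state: {6, 7, 69, 75, 80, 83, 88, 90, 97}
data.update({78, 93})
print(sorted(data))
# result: [6, 7, 69, 75, 78, 80, 83, 88, 90, 93, 97]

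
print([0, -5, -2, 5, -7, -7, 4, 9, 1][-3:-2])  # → [4]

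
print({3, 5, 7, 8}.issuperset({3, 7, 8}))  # True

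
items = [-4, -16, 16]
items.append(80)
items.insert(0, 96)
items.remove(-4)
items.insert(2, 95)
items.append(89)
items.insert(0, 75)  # [75, 96, -16, 95, 16, 80, 89]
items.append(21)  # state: [75, 96, -16, 95, 16, 80, 89, 21]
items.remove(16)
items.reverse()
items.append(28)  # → [21, 89, 80, 95, -16, 96, 75, 28]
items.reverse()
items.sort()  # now [-16, 21, 28, 75, 80, 89, 95, 96]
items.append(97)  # [-16, 21, 28, 75, 80, 89, 95, 96, 97]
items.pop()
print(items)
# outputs [-16, 21, 28, 75, 80, 89, 95, 96]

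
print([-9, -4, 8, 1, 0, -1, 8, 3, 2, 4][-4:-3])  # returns [8]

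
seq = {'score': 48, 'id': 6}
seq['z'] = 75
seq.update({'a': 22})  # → {'score': 48, 'id': 6, 'z': 75, 'a': 22}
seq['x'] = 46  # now {'score': 48, 'id': 6, 'z': 75, 'a': 22, 'x': 46}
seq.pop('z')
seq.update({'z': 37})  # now {'score': 48, 'id': 6, 'a': 22, 'x': 46, 'z': 37}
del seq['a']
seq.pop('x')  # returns 46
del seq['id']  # {'score': 48, 'z': 37}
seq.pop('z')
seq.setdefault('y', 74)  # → 74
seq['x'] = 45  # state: {'score': 48, 'y': 74, 'x': 45}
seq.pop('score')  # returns 48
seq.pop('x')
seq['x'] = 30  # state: {'y': 74, 'x': 30}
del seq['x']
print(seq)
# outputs {'y': 74}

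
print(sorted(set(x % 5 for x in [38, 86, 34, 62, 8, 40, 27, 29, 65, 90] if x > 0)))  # [0, 1, 2, 3, 4]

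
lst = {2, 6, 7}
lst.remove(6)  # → {2, 7}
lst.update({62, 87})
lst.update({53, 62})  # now {2, 7, 53, 62, 87}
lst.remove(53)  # {2, 7, 62, 87}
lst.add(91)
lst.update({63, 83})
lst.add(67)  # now {2, 7, 62, 63, 67, 83, 87, 91}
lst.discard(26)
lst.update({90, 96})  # {2, 7, 62, 63, 67, 83, 87, 90, 91, 96}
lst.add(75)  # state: {2, 7, 62, 63, 67, 75, 83, 87, 90, 91, 96}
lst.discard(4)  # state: {2, 7, 62, 63, 67, 75, 83, 87, 90, 91, 96}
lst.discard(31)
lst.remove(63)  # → {2, 7, 62, 67, 75, 83, 87, 90, 91, 96}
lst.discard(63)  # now {2, 7, 62, 67, 75, 83, 87, 90, 91, 96}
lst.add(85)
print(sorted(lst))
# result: [2, 7, 62, 67, 75, 83, 85, 87, 90, 91, 96]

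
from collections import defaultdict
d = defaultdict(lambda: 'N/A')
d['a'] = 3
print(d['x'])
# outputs N/A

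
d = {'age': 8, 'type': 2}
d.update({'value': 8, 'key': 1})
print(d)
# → {'age': 8, 'type': 2, 'value': 8, 'key': 1}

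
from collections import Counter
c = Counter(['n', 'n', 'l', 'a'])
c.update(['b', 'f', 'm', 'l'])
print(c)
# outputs Counter({'n': 2, 'l': 2, 'a': 1, 'b': 1, 'f': 1, 'm': 1})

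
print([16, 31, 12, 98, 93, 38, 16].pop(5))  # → 38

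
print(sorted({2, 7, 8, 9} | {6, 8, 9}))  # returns [2, 6, 7, 8, 9]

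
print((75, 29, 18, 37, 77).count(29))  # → 1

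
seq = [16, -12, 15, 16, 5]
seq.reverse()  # [5, 16, 15, -12, 16]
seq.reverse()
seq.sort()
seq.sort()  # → [-12, 5, 15, 16, 16]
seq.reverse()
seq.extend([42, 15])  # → [16, 16, 15, 5, -12, 42, 15]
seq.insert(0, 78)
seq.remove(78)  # [16, 16, 15, 5, -12, 42, 15]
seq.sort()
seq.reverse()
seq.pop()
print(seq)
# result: [42, 16, 16, 15, 15, 5]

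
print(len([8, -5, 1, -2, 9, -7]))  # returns 6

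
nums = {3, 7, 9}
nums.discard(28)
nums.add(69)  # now {3, 7, 9, 69}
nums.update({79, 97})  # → {3, 7, 9, 69, 79, 97}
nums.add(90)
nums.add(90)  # {3, 7, 9, 69, 79, 90, 97}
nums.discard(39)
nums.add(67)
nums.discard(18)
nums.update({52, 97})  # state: {3, 7, 9, 52, 67, 69, 79, 90, 97}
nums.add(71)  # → {3, 7, 9, 52, 67, 69, 71, 79, 90, 97}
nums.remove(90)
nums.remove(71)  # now {3, 7, 9, 52, 67, 69, 79, 97}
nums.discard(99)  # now {3, 7, 9, 52, 67, 69, 79, 97}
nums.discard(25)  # {3, 7, 9, 52, 67, 69, 79, 97}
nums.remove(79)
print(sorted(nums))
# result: [3, 7, 9, 52, 67, 69, 97]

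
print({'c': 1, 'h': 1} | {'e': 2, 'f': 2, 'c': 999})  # {'c': 999, 'h': 1, 'e': 2, 'f': 2}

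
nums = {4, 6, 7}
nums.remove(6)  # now {4, 7}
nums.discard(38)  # {4, 7}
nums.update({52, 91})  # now {4, 7, 52, 91}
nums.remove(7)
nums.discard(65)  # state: {4, 52, 91}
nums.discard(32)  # {4, 52, 91}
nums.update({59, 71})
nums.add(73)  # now {4, 52, 59, 71, 73, 91}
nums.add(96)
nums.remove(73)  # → {4, 52, 59, 71, 91, 96}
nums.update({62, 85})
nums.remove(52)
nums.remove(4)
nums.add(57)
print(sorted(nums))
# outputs [57, 59, 62, 71, 85, 91, 96]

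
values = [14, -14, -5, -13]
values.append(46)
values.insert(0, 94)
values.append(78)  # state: [94, 14, -14, -5, -13, 46, 78]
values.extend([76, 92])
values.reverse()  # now [92, 76, 78, 46, -13, -5, -14, 14, 94]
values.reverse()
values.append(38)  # [94, 14, -14, -5, -13, 46, 78, 76, 92, 38]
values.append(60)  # [94, 14, -14, -5, -13, 46, 78, 76, 92, 38, 60]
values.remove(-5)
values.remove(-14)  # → [94, 14, -13, 46, 78, 76, 92, 38, 60]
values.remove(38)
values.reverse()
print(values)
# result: [60, 92, 76, 78, 46, -13, 14, 94]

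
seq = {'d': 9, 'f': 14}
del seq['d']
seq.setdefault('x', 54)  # 54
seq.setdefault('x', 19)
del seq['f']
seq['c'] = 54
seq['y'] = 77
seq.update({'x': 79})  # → {'x': 79, 'c': 54, 'y': 77}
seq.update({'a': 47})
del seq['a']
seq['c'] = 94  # {'x': 79, 'c': 94, 'y': 77}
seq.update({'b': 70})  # {'x': 79, 'c': 94, 'y': 77, 'b': 70}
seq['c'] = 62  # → {'x': 79, 'c': 62, 'y': 77, 'b': 70}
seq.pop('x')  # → 79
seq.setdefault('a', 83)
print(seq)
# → {'c': 62, 'y': 77, 'b': 70, 'a': 83}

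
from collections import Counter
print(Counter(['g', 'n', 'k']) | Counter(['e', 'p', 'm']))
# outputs Counter({'g': 1, 'n': 1, 'k': 1, 'e': 1, 'p': 1, 'm': 1})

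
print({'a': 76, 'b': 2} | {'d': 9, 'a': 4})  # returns {'a': 4, 'b': 2, 'd': 9}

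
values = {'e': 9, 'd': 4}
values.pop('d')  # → 4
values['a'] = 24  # {'e': 9, 'a': 24}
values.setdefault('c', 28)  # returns 28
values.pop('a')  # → 24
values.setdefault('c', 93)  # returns 28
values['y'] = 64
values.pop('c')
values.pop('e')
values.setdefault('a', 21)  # 21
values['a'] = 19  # {'y': 64, 'a': 19}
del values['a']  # {'y': 64}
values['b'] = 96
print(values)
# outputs {'y': 64, 'b': 96}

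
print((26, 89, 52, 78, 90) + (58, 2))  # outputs (26, 89, 52, 78, 90, 58, 2)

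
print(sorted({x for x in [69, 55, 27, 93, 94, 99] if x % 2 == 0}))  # [94]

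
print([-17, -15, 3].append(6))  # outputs None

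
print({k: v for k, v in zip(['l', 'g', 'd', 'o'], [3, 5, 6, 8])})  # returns {'l': 3, 'g': 5, 'd': 6, 'o': 8}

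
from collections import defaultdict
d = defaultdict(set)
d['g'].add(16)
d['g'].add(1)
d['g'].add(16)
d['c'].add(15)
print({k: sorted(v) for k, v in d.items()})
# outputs {'g': [1, 16], 'c': [15]}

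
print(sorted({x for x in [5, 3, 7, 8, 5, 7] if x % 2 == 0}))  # [8]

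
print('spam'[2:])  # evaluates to am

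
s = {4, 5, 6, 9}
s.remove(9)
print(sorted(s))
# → [4, 5, 6]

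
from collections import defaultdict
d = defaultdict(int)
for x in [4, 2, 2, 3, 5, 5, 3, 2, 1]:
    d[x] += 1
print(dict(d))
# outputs {4: 1, 2: 3, 3: 2, 5: 2, 1: 1}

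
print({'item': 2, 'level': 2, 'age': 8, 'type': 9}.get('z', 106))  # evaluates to 106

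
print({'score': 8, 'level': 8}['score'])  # 8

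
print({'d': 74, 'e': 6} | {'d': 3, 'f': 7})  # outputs {'d': 3, 'e': 6, 'f': 7}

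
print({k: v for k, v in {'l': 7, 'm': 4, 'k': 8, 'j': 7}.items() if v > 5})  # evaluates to {'l': 7, 'k': 8, 'j': 7}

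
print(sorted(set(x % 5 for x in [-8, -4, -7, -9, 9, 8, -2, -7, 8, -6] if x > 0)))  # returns [3, 4]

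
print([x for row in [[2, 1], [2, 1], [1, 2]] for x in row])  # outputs [2, 1, 2, 1, 1, 2]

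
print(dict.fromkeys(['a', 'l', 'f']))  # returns {'a': None, 'l': None, 'f': None}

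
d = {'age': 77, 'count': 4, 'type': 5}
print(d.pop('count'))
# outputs 4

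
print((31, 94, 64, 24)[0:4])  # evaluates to (31, 94, 64, 24)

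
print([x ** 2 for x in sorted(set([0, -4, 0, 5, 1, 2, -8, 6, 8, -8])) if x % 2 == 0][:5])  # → [64, 16, 0, 4, 36]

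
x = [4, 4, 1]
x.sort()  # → [1, 4, 4]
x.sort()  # [1, 4, 4]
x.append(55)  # [1, 4, 4, 55]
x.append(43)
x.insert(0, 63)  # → [63, 1, 4, 4, 55, 43]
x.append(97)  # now [63, 1, 4, 4, 55, 43, 97]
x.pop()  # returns 97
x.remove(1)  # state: [63, 4, 4, 55, 43]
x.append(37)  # [63, 4, 4, 55, 43, 37]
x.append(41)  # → [63, 4, 4, 55, 43, 37, 41]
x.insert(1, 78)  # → [63, 78, 4, 4, 55, 43, 37, 41]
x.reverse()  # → [41, 37, 43, 55, 4, 4, 78, 63]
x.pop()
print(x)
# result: [41, 37, 43, 55, 4, 4, 78]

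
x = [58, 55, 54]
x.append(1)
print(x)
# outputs [58, 55, 54, 1]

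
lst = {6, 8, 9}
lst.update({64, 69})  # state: {6, 8, 9, 64, 69}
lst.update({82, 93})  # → {6, 8, 9, 64, 69, 82, 93}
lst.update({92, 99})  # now {6, 8, 9, 64, 69, 82, 92, 93, 99}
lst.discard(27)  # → {6, 8, 9, 64, 69, 82, 92, 93, 99}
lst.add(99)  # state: {6, 8, 9, 64, 69, 82, 92, 93, 99}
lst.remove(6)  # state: {8, 9, 64, 69, 82, 92, 93, 99}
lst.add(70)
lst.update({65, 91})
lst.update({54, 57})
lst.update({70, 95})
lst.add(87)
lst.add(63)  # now {8, 9, 54, 57, 63, 64, 65, 69, 70, 82, 87, 91, 92, 93, 95, 99}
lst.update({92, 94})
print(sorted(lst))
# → [8, 9, 54, 57, 63, 64, 65, 69, 70, 82, 87, 91, 92, 93, 94, 95, 99]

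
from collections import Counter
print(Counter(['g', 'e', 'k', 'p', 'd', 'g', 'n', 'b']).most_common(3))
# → [('g', 2), ('e', 1), ('k', 1)]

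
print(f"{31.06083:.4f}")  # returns 31.0608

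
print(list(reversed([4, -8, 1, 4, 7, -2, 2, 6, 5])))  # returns [5, 6, 2, -2, 7, 4, 1, -8, 4]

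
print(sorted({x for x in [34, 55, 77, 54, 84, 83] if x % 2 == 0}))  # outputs [34, 54, 84]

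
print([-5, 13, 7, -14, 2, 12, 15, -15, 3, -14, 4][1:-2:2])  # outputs [13, -14, 12, -15]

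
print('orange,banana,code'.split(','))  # ['orange', 'banana', 'code']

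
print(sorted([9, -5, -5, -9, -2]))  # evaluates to [-9, -5, -5, -2, 9]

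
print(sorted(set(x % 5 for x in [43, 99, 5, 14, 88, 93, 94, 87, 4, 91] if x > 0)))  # [0, 1, 2, 3, 4]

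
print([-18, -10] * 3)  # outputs [-18, -10, -18, -10, -18, -10]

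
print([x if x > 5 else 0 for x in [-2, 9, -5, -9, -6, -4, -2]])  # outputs [0, 9, 0, 0, 0, 0, 0]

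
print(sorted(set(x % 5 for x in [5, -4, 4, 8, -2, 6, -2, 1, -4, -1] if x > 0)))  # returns [0, 1, 3, 4]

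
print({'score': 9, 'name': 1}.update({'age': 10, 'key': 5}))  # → None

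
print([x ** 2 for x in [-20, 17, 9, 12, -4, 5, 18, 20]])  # [400, 289, 81, 144, 16, 25, 324, 400]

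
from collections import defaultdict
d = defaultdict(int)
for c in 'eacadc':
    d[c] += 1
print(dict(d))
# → {'e': 1, 'a': 2, 'c': 2, 'd': 1}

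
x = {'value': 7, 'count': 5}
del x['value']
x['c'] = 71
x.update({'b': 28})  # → {'count': 5, 'c': 71, 'b': 28}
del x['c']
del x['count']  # {'b': 28}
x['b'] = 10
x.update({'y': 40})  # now {'b': 10, 'y': 40}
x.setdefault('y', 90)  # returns 40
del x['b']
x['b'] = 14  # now {'y': 40, 'b': 14}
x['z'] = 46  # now {'y': 40, 'b': 14, 'z': 46}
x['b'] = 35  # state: {'y': 40, 'b': 35, 'z': 46}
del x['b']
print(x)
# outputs {'y': 40, 'z': 46}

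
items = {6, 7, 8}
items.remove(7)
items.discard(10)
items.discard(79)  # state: {6, 8}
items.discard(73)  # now {6, 8}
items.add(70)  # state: {6, 8, 70}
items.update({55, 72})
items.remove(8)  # {6, 55, 70, 72}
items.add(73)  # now {6, 55, 70, 72, 73}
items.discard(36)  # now {6, 55, 70, 72, 73}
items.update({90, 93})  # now {6, 55, 70, 72, 73, 90, 93}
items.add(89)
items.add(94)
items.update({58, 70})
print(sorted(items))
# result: [6, 55, 58, 70, 72, 73, 89, 90, 93, 94]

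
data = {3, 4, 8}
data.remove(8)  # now {3, 4}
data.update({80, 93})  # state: {3, 4, 80, 93}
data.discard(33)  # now {3, 4, 80, 93}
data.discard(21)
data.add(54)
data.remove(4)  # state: {3, 54, 80, 93}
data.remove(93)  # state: {3, 54, 80}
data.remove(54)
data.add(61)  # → {3, 61, 80}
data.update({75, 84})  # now {3, 61, 75, 80, 84}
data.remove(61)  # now {3, 75, 80, 84}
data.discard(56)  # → {3, 75, 80, 84}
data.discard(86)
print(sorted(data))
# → [3, 75, 80, 84]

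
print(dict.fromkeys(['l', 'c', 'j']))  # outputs {'l': None, 'c': None, 'j': None}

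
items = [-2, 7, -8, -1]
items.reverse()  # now [-1, -8, 7, -2]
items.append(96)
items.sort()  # [-8, -2, -1, 7, 96]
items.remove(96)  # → [-8, -2, -1, 7]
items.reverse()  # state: [7, -1, -2, -8]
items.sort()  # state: [-8, -2, -1, 7]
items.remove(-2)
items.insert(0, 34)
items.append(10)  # [34, -8, -1, 7, 10]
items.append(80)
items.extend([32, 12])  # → [34, -8, -1, 7, 10, 80, 32, 12]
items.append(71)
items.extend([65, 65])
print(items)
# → [34, -8, -1, 7, 10, 80, 32, 12, 71, 65, 65]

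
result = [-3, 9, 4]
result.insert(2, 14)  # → [-3, 9, 14, 4]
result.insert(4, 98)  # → [-3, 9, 14, 4, 98]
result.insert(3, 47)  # [-3, 9, 14, 47, 4, 98]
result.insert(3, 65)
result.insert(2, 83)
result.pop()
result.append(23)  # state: [-3, 9, 83, 14, 65, 47, 4, 23]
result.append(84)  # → [-3, 9, 83, 14, 65, 47, 4, 23, 84]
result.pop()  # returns 84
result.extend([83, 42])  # [-3, 9, 83, 14, 65, 47, 4, 23, 83, 42]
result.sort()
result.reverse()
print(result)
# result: [83, 83, 65, 47, 42, 23, 14, 9, 4, -3]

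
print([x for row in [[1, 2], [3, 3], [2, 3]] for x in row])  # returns [1, 2, 3, 3, 2, 3]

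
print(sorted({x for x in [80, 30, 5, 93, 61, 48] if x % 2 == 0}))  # [30, 48, 80]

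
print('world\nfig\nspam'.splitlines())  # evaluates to ['world', 'fig', 'spam']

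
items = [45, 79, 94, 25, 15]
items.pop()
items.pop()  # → 25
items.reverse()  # [94, 79, 45]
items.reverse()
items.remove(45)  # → [79, 94]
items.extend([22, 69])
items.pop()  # 69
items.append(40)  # [79, 94, 22, 40]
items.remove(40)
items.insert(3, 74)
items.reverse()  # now [74, 22, 94, 79]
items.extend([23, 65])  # [74, 22, 94, 79, 23, 65]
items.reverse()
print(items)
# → [65, 23, 79, 94, 22, 74]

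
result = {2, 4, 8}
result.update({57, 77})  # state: {2, 4, 8, 57, 77}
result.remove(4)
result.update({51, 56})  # {2, 8, 51, 56, 57, 77}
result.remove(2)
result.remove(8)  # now {51, 56, 57, 77}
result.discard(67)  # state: {51, 56, 57, 77}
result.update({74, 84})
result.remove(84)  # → {51, 56, 57, 74, 77}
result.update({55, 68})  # {51, 55, 56, 57, 68, 74, 77}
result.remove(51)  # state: {55, 56, 57, 68, 74, 77}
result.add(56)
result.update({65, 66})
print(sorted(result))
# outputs [55, 56, 57, 65, 66, 68, 74, 77]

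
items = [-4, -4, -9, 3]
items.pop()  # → 3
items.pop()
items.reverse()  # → [-4, -4]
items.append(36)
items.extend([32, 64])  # [-4, -4, 36, 32, 64]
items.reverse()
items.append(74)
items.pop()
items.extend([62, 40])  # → [64, 32, 36, -4, -4, 62, 40]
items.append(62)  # [64, 32, 36, -4, -4, 62, 40, 62]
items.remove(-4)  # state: [64, 32, 36, -4, 62, 40, 62]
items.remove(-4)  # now [64, 32, 36, 62, 40, 62]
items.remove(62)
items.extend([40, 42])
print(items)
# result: [64, 32, 36, 40, 62, 40, 42]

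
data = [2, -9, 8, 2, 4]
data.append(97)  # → [2, -9, 8, 2, 4, 97]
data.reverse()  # [97, 4, 2, 8, -9, 2]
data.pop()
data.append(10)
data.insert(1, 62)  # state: [97, 62, 4, 2, 8, -9, 10]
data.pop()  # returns 10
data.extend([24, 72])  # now [97, 62, 4, 2, 8, -9, 24, 72]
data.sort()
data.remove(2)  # [-9, 4, 8, 24, 62, 72, 97]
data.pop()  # 97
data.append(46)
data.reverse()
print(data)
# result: [46, 72, 62, 24, 8, 4, -9]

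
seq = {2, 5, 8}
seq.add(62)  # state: {2, 5, 8, 62}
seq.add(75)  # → {2, 5, 8, 62, 75}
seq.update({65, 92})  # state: {2, 5, 8, 62, 65, 75, 92}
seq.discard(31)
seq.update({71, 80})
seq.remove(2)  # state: {5, 8, 62, 65, 71, 75, 80, 92}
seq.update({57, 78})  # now {5, 8, 57, 62, 65, 71, 75, 78, 80, 92}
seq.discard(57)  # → {5, 8, 62, 65, 71, 75, 78, 80, 92}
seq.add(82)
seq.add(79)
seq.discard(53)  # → {5, 8, 62, 65, 71, 75, 78, 79, 80, 82, 92}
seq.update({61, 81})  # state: {5, 8, 61, 62, 65, 71, 75, 78, 79, 80, 81, 82, 92}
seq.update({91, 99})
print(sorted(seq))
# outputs [5, 8, 61, 62, 65, 71, 75, 78, 79, 80, 81, 82, 91, 92, 99]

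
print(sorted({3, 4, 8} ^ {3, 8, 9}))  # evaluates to [4, 9]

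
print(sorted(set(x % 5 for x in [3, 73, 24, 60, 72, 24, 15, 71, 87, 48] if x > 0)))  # [0, 1, 2, 3, 4]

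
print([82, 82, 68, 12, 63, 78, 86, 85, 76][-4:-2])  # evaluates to [78, 86]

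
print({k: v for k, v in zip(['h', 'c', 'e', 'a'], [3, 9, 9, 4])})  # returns {'h': 3, 'c': 9, 'e': 9, 'a': 4}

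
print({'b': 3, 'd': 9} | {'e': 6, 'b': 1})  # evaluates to {'b': 1, 'd': 9, 'e': 6}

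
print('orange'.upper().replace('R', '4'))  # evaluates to O4ANGE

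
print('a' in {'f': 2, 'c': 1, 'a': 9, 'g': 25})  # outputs True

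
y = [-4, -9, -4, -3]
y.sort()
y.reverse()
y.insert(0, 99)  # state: [99, -3, -4, -4, -9]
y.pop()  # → -9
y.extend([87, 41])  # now [99, -3, -4, -4, 87, 41]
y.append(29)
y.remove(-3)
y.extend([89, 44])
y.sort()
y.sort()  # [-4, -4, 29, 41, 44, 87, 89, 99]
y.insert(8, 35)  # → [-4, -4, 29, 41, 44, 87, 89, 99, 35]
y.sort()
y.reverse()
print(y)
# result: [99, 89, 87, 44, 41, 35, 29, -4, -4]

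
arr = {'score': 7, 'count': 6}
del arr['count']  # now {'score': 7}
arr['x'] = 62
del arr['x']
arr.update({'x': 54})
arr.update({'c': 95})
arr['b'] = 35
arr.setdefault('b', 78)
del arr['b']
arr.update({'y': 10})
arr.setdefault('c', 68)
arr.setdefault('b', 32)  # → 32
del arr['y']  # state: {'score': 7, 'x': 54, 'c': 95, 'b': 32}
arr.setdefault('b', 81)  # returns 32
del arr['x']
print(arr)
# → {'score': 7, 'c': 95, 'b': 32}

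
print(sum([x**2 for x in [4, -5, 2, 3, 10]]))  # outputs 154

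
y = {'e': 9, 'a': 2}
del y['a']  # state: {'e': 9}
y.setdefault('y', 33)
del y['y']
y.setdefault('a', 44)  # 44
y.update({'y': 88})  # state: {'e': 9, 'a': 44, 'y': 88}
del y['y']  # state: {'e': 9, 'a': 44}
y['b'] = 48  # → {'e': 9, 'a': 44, 'b': 48}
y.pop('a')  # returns 44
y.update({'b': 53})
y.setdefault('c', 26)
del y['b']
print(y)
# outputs {'e': 9, 'c': 26}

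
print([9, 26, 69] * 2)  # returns [9, 26, 69, 9, 26, 69]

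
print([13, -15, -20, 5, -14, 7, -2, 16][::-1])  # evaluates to [16, -2, 7, -14, 5, -20, -15, 13]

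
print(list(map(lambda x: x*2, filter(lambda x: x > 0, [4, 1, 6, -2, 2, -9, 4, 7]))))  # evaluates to [8, 2, 12, 4, 8, 14]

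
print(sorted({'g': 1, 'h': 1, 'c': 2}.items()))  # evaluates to [('c', 2), ('g', 1), ('h', 1)]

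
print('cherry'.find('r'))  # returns 3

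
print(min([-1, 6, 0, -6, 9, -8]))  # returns -8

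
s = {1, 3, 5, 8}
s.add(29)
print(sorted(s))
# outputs [1, 3, 5, 8, 29]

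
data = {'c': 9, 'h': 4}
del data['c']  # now {'h': 4}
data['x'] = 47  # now {'h': 4, 'x': 47}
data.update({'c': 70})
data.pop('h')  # 4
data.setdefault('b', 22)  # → 22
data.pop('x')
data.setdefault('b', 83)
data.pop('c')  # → 70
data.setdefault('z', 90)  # 90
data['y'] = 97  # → {'b': 22, 'z': 90, 'y': 97}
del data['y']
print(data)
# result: {'b': 22, 'z': 90}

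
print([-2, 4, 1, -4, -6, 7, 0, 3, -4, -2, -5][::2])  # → [-2, 1, -6, 0, -4, -5]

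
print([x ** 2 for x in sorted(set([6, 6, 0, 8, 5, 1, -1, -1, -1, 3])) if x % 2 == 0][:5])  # [0, 36, 64]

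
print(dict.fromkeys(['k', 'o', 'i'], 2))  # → {'k': 2, 'o': 2, 'i': 2}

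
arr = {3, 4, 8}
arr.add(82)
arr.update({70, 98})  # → {3, 4, 8, 70, 82, 98}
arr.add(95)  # {3, 4, 8, 70, 82, 95, 98}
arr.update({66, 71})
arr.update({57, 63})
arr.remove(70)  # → {3, 4, 8, 57, 63, 66, 71, 82, 95, 98}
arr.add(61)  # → {3, 4, 8, 57, 61, 63, 66, 71, 82, 95, 98}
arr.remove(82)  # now {3, 4, 8, 57, 61, 63, 66, 71, 95, 98}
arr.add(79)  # {3, 4, 8, 57, 61, 63, 66, 71, 79, 95, 98}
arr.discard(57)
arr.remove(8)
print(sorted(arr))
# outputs [3, 4, 61, 63, 66, 71, 79, 95, 98]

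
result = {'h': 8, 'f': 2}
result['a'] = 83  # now {'h': 8, 'f': 2, 'a': 83}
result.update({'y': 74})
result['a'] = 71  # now {'h': 8, 'f': 2, 'a': 71, 'y': 74}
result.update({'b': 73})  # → {'h': 8, 'f': 2, 'a': 71, 'y': 74, 'b': 73}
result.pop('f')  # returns 2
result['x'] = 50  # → {'h': 8, 'a': 71, 'y': 74, 'b': 73, 'x': 50}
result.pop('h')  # 8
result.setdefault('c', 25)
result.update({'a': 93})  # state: {'a': 93, 'y': 74, 'b': 73, 'x': 50, 'c': 25}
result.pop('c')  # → 25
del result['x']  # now {'a': 93, 'y': 74, 'b': 73}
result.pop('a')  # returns 93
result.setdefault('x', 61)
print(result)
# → {'y': 74, 'b': 73, 'x': 61}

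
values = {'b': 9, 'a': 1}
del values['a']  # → {'b': 9}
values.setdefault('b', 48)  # 9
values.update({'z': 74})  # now {'b': 9, 'z': 74}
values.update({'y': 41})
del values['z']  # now {'b': 9, 'y': 41}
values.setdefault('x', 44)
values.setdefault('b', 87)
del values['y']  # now {'b': 9, 'x': 44}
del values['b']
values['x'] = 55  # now {'x': 55}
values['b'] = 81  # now {'x': 55, 'b': 81}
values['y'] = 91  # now {'x': 55, 'b': 81, 'y': 91}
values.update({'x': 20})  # {'x': 20, 'b': 81, 'y': 91}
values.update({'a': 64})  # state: {'x': 20, 'b': 81, 'y': 91, 'a': 64}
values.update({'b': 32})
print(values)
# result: {'x': 20, 'b': 32, 'y': 91, 'a': 64}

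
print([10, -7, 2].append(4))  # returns None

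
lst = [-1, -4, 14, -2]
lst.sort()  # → [-4, -2, -1, 14]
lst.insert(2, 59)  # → [-4, -2, 59, -1, 14]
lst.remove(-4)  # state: [-2, 59, -1, 14]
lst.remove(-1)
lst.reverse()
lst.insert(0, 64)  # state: [64, 14, 59, -2]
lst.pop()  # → -2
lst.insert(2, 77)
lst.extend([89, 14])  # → [64, 14, 77, 59, 89, 14]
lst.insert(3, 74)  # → [64, 14, 77, 74, 59, 89, 14]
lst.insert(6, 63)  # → [64, 14, 77, 74, 59, 89, 63, 14]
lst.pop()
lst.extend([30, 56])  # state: [64, 14, 77, 74, 59, 89, 63, 30, 56]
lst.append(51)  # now [64, 14, 77, 74, 59, 89, 63, 30, 56, 51]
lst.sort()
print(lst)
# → [14, 30, 51, 56, 59, 63, 64, 74, 77, 89]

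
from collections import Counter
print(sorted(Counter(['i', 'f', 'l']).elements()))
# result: ['f', 'i', 'l']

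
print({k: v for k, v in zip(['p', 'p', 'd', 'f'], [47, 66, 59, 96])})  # {'p': 66, 'd': 59, 'f': 96}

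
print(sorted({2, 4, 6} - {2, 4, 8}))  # [6]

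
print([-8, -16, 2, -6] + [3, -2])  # [-8, -16, 2, -6, 3, -2]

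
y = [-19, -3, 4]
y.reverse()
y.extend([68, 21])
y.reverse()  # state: [21, 68, -19, -3, 4]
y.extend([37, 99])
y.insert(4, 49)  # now [21, 68, -19, -3, 49, 4, 37, 99]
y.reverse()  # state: [99, 37, 4, 49, -3, -19, 68, 21]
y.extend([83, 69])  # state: [99, 37, 4, 49, -3, -19, 68, 21, 83, 69]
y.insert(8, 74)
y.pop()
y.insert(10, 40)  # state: [99, 37, 4, 49, -3, -19, 68, 21, 74, 83, 40]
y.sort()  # [-19, -3, 4, 21, 37, 40, 49, 68, 74, 83, 99]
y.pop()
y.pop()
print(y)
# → [-19, -3, 4, 21, 37, 40, 49, 68, 74]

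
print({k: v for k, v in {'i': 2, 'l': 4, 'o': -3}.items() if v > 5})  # {}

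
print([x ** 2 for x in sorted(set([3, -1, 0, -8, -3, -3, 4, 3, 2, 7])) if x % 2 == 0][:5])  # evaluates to [64, 0, 4, 16]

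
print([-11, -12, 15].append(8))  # None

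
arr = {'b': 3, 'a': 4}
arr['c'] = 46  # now {'b': 3, 'a': 4, 'c': 46}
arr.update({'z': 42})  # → {'b': 3, 'a': 4, 'c': 46, 'z': 42}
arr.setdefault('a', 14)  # 4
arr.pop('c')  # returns 46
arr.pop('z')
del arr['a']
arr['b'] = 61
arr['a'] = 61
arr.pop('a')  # 61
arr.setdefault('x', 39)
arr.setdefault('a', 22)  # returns 22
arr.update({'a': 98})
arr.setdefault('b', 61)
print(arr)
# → {'b': 61, 'x': 39, 'a': 98}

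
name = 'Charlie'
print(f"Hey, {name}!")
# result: Hey, Charlie!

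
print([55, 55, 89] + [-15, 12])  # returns [55, 55, 89, -15, 12]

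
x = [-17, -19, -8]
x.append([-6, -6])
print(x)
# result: [-17, -19, -8, [-6, -6]]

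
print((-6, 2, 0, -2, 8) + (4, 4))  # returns (-6, 2, 0, -2, 8, 4, 4)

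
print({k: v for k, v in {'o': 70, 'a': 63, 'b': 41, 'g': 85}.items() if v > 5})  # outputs {'o': 70, 'a': 63, 'b': 41, 'g': 85}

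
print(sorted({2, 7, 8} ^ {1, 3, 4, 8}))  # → [1, 2, 3, 4, 7]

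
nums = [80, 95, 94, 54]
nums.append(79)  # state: [80, 95, 94, 54, 79]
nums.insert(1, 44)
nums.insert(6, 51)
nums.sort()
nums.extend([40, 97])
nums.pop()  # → 97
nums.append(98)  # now [44, 51, 54, 79, 80, 94, 95, 40, 98]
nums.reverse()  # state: [98, 40, 95, 94, 80, 79, 54, 51, 44]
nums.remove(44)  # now [98, 40, 95, 94, 80, 79, 54, 51]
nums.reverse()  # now [51, 54, 79, 80, 94, 95, 40, 98]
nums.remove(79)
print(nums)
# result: [51, 54, 80, 94, 95, 40, 98]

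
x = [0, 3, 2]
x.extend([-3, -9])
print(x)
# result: [0, 3, 2, -3, -9]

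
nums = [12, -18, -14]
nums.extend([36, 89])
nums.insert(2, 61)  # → [12, -18, 61, -14, 36, 89]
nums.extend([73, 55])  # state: [12, -18, 61, -14, 36, 89, 73, 55]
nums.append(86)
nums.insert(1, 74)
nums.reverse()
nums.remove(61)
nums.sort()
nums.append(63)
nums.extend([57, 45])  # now [-18, -14, 12, 36, 55, 73, 74, 86, 89, 63, 57, 45]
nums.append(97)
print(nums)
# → [-18, -14, 12, 36, 55, 73, 74, 86, 89, 63, 57, 45, 97]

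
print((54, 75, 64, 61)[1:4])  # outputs (75, 64, 61)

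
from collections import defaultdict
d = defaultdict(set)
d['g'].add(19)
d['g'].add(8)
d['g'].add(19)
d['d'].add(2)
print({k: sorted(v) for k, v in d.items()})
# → {'g': [8, 19], 'd': [2]}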